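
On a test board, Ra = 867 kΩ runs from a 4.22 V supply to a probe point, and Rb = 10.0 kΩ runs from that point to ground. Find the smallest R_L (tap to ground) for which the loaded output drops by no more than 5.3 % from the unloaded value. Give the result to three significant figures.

Output resistance R_th = Ra‖Rb = (867 × 10.0)/877.0 = 9.886 kΩ.
The fractional drop is R_th/(R_th + R_L); requiring this ≤ 0.0530 gives R_L ≥ R_th(1/0.0530 − 1) = 9.886 × 17.87 = 177 kΩ.

R_L(min) ≈ 177 kΩ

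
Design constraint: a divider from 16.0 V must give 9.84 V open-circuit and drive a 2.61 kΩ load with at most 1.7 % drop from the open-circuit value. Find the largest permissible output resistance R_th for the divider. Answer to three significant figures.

R_th ≤ 45.1 Ω

Loading drop = R_th/(R_th + R_L) ≤ 0.0170, so R_th ≤ R_L · ε/(1−ε) = 2.61 kΩ × 0.0170/0.9830 = 45.1 Ω.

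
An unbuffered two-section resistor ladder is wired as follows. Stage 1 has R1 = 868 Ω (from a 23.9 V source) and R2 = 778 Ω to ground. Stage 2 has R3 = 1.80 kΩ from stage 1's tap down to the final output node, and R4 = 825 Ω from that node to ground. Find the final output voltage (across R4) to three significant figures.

V_out ≈ 3.07 V

Stage 2 presents R3+R4 = 2625 Ω as a load on stage 1's tap.
Stage 1's lower leg becomes R2‖(R3+R4) = 600.1 Ω, so V_mid = 23.9 × 600.1/1468 = 9.770 V.
Stage 2 is itself unloaded: V_out = V_mid × R4/(R3+R4) = 9.770 × 825/2625 = 3.07 V.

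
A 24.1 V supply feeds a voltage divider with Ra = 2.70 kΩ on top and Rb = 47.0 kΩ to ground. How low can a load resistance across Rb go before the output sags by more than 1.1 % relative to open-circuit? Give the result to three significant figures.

Output resistance R_th = Ra‖Rb = (2.70 × 47.0)/49.70 = 2.553 kΩ.
The fractional drop is R_th/(R_th + R_L); requiring this ≤ 0.0110 gives R_L ≥ R_th(1/0.0110 − 1) = 2.553 × 89.91 = 230 kΩ.

R_L(min) ≈ 230 kΩ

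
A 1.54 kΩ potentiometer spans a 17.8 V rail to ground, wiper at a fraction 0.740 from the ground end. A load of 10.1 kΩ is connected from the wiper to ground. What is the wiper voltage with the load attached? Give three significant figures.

V ≈ 12.8 V

The wiper splits the pot into (1−α)R = 400.4 Ω above and αR = 1140 Ω below.
Lower section ‖ load = 1024 Ω.
V_wiper = 17.8 × 1024/(400.4 + 1024) = 12.8 V.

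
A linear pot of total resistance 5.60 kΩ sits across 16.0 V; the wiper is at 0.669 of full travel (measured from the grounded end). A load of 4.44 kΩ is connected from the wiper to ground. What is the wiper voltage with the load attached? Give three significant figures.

V ≈ 8.37 V

The wiper splits the pot into (1−α)R = 1.854 kΩ above and αR = 3.746 kΩ below.
Lower section ‖ load = 2.032 kΩ.
V_wiper = 16.0 × 2.032/(1.854 + 2.032) = 8.37 V.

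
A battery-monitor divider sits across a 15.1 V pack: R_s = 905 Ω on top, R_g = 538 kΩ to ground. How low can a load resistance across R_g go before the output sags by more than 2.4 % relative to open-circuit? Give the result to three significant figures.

R_L(min) ≈ 36.7 kΩ

Output resistance R_th = R_s‖R_g = (905 × 538000)/538900 = 903.5 Ω.
The fractional drop is R_th/(R_th + R_L); requiring this ≤ 0.0240 gives R_L ≥ R_th(1/0.0240 − 1) = 903.5 × 40.67 = 36.7 kΩ.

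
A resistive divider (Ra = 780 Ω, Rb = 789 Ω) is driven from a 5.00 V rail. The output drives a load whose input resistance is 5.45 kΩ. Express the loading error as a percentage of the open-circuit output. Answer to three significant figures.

The divider's output (Thévenin) resistance is Ra‖Rb = 392.2 Ω.
Fractional drop under load = R_th/(R_th + R_L) = 392.2 / (392.2 + 5450) = 0.06714.
So the output falls by 6.71 %.

6.71 %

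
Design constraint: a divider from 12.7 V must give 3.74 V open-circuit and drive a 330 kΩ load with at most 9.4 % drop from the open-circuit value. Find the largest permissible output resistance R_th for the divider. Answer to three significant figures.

R_th ≤ 34.2 kΩ

Loading drop = R_th/(R_th + R_L) ≤ 0.0940, so R_th ≤ R_L · ε/(1−ε) = 330 kΩ × 0.0940/0.9060 = 34.2 kΩ.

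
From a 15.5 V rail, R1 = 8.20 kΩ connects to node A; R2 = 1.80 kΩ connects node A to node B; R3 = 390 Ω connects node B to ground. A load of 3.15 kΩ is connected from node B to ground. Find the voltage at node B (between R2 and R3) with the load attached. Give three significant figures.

At node B, R3 is in parallel with the load: R3‖R_L = 347.0 Ω.
Below node A the resistance is R2 + (R3‖R_L) = 2147 Ω, so V_A = 15.5 × 2147/10350 = 3.216 V.
Then V_B = V_A × (R3‖R_L)/(R2 + R3‖R_L) = 3.216 × 347.0/2147 = 0.520 V.

V ≈ 0.520 V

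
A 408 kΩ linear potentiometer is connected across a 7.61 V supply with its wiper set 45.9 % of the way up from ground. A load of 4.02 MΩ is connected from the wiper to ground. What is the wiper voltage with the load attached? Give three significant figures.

V ≈ 3.41 V

The wiper splits the pot into (1−α)R = 220.7 kΩ above and αR = 187.3 kΩ below.
Lower section ‖ load = 178.9 kΩ.
V_wiper = 7.61 × 178.9/(220.7 + 178.9) = 3.41 V.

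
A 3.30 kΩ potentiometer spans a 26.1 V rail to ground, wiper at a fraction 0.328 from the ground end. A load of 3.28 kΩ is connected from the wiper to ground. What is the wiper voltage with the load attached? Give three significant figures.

V ≈ 7.01 V

The wiper splits the pot into (1−α)R = 2.218 kΩ above and αR = 1.082 kΩ below.
Lower section ‖ load = 0.8138 kΩ.
V_wiper = 26.1 × 0.8138/(2.218 + 0.8138) = 7.01 V.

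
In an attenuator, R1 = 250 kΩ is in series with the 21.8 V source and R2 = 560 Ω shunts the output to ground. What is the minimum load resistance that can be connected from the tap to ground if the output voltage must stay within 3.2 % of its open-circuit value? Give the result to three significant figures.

Output resistance R_th = R1‖R2 = (250000 × 560)/250600 = 558.7 Ω.
The fractional drop is R_th/(R_th + R_L); requiring this ≤ 0.0320 gives R_L ≥ R_th(1/0.0320 − 1) = 558.7 × 30.25 = 16.9 kΩ.

R_L(min) ≈ 16.9 kΩ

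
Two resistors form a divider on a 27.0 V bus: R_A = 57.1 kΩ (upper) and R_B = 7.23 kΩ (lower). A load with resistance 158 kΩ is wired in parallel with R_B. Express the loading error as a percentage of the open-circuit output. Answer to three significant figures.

3.90 %

The divider's output (Thévenin) resistance is R_A‖R_B = 6.417 kΩ.
Fractional drop under load = R_th/(R_th + R_L) = 6.417 / (6.417 + 158) = 0.03903.
So the output falls by 3.90 %.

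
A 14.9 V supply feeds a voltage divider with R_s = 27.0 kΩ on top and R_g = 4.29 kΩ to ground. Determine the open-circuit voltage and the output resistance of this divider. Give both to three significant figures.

V_th = 2.04 V, R_th = 3.70 kΩ

V_th is the open-circuit tap voltage: 14.9 × 4.29/(27.0 + 4.29) = 2.04 V.
With the supply zeroed, R_s and R_g appear in parallel from the tap: R_th = R_s‖R_g = (27.0 × 4.29)/31.29 = 3.70 kΩ.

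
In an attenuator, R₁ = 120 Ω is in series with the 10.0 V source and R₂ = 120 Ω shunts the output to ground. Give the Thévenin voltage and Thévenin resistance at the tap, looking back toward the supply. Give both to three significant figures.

V_th = 5.00 V, R_th = 60.0 Ω

V_th is the open-circuit tap voltage: 10.0 × 120/(120 + 120) = 5.00 V.
With the supply zeroed, R₁ and R₂ appear in parallel from the tap: R_th = R₁‖R₂ = (120 × 120)/240.0 = 60.0 Ω.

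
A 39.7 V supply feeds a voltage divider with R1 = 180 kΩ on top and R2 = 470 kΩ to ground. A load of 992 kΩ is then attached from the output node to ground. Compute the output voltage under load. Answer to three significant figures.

V_out ≈ 25.4 V

The load sits in parallel with R2: R2‖R_L = (470 × 992) / (470 + 992) = 318.9 kΩ.
V_out = 39.7 × 318.9 / (180 + 318.9) = 39.7 × 318.9/498.9 = 25.4 V.
(Unloaded it would have been 28.7 V.)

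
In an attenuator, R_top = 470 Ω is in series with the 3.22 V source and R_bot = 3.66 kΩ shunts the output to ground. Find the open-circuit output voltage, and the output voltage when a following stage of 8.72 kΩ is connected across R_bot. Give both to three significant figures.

Open-circuit: V = 3.22 × 3660/(470 + 3660) = 2.85 V.
With the load, R_bot becomes R_bot‖R_L = 2578 Ω, so V = 3.22 × 2578/3048 = 2.72 V.

Unloaded: 2.85 V; loaded: 2.72 V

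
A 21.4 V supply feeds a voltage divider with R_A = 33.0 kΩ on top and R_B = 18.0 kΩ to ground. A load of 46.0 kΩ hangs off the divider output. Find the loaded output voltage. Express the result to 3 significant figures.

The load sits in parallel with R_B: R_B‖R_L = (18.0 × 46.0) / (18.0 + 46.0) = 12.94 kΩ.
V_out = 21.4 × 12.94 / (33.0 + 12.94) = 21.4 × 12.94/45.94 = 6.03 V.
(Unloaded it would have been 7.55 V.)

V_out ≈ 6.03 V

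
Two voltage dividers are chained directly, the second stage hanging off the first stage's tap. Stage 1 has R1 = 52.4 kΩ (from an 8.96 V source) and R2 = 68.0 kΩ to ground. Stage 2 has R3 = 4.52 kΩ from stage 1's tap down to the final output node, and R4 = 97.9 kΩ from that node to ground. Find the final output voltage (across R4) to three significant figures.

V_out ≈ 3.75 V

Stage 2 presents R3+R4 = 102.4 kΩ as a load on stage 1's tap.
Stage 1's lower leg becomes R2‖(R3+R4) = 40.87 kΩ, so V_mid = 8.96 × 40.87/93.27 = 3.926 V.
Stage 2 is itself unloaded: V_out = V_mid × R4/(R3+R4) = 3.926 × 97.9/102.4 = 3.75 V.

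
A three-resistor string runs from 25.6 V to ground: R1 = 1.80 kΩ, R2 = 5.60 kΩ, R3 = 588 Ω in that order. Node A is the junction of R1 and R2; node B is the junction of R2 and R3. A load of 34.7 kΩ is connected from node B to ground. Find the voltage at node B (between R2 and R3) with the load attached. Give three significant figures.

At node B, R3 is in parallel with the load: R3‖R_L = 578.2 Ω.
Below node A the resistance is R2 + (R3‖R_L) = 6178 Ω, so V_A = 25.6 × 6178/7978 = 19.82 V.
Then V_B = V_A × (R3‖R_L)/(R2 + R3‖R_L) = 19.82 × 578.2/6178 = 1.86 V.

V ≈ 1.86 V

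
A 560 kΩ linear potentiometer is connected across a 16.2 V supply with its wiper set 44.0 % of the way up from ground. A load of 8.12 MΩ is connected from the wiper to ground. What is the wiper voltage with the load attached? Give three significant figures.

V ≈ 7.01 V

The wiper splits the pot into (1−α)R = 313.6 kΩ above and αR = 246.4 kΩ below.
Lower section ‖ load = 239.1 kΩ.
V_wiper = 16.2 × 239.1/(313.6 + 239.1) = 7.01 V.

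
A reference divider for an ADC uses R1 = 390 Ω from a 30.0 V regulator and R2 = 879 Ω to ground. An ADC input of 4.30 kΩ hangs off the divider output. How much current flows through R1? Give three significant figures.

I ≈ 26.8 mA

R2‖R_L = 729.8 Ω, so the source sees R1 + R2‖R_L = 1120 Ω.
I = 30.0 V / 1120 Ω = 26.8 mA.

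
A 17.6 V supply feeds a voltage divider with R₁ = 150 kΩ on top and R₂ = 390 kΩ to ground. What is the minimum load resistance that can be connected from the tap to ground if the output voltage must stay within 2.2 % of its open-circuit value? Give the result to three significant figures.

R_L(min) ≈ 4.82 MΩ

Output resistance R_th = R₁‖R₂ = (150 × 390)/540.0 = 108.3 kΩ.
The fractional drop is R_th/(R_th + R_L); requiring this ≤ 0.0220 gives R_L ≥ R_th(1/0.0220 − 1) = 108.3 × 44.45 = 4.82 MΩ.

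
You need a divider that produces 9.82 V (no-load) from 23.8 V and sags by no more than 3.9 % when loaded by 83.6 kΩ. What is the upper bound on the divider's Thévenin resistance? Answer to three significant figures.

Loading drop = R_th/(R_th + R_L) ≤ 0.0390, so R_th ≤ R_L · ε/(1−ε) = 83.6 kΩ × 0.0390/0.9610 = 3.39 kΩ.
(Any R1, R2 with R2/(R1+R2) = 0.413 and R1‖R2 ≤ 3.39 kΩ will meet the spec.)

R_th ≤ 3.39 kΩ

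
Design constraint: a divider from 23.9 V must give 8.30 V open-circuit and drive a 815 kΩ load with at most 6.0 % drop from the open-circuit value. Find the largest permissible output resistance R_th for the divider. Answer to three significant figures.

Loading drop = R_th/(R_th + R_L) ≤ 0.0600, so R_th ≤ R_L · ε/(1−ε) = 815 kΩ × 0.0600/0.9400 = 52.0 kΩ.

R_th ≤ 52.0 kΩ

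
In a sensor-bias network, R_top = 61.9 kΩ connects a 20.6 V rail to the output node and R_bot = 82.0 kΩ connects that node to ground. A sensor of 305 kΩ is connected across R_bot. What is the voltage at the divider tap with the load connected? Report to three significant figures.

V_out ≈ 10.5 V

The load sits in parallel with R_bot: R_bot‖R_L = (82.0 × 305) / (82.0 + 305) = 64.63 kΩ.
V_out = 20.6 × 64.63 / (61.9 + 64.63) = 20.6 × 64.63/126.5 = 10.5 V.
(Unloaded it would have been 11.7 V.)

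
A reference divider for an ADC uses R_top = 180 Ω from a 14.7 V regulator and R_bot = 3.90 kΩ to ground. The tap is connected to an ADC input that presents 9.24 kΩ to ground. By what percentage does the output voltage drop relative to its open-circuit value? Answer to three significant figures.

The divider's output (Thévenin) resistance is R_top‖R_bot = 172.1 Ω.
Fractional drop under load = R_th/(R_th + R_L) = 172.1 / (172.1 + 9240) = 0.01828.
So the output falls by 1.83 %.

1.83 %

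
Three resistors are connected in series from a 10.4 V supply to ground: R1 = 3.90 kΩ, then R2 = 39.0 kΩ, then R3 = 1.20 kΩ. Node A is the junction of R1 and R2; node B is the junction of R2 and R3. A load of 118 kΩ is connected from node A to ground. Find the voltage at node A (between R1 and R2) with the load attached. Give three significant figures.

V ≈ 9.20 V

Below node A the series string R2+R3 = 40.20 kΩ sits in parallel with the 118 kΩ load: 29.98 kΩ.
V_A = 10.4 × 29.98/(3.90 + 29.98) = 9.20 V.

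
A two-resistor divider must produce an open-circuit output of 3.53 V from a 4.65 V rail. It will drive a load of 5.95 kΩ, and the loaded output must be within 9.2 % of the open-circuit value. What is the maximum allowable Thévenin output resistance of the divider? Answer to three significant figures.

R_th ≤ 603 Ω

Loading drop = R_th/(R_th + R_L) ≤ 0.0920, so R_th ≤ R_L · ε/(1−ε) = 5.95 kΩ × 0.0920/0.9080 = 603 Ω.
(Any R1, R2 with R2/(R1+R2) = 0.759 and R1‖R2 ≤ 603 Ω will meet the spec.)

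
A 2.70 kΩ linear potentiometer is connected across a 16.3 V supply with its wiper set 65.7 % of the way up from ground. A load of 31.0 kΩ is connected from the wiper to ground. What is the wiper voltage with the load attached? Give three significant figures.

V ≈ 10.5 V

The wiper splits the pot into (1−α)R = 926.1 Ω above and αR = 1774 Ω below.
Lower section ‖ load = 1678 Ω.
V_wiper = 16.3 × 1678/(926.1 + 1678) = 10.5 V.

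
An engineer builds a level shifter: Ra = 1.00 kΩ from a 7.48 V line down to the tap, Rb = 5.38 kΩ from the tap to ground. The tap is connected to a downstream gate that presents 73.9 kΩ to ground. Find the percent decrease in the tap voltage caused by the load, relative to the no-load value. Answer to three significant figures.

1.13 %

The divider's output (Thévenin) resistance is Ra‖Rb = 0.8433 kΩ.
Fractional drop under load = R_th/(R_th + R_L) = 0.8433 / (0.8433 + 73.9) = 0.01128.
So the output falls by 1.13 %.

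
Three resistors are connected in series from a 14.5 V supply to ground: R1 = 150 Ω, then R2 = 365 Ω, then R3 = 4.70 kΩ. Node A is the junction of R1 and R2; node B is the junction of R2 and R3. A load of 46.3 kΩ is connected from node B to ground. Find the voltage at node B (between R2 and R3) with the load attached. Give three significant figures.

V ≈ 12.9 V

At node B, R3 is in parallel with the load: R3‖R_L = 4267 Ω.
Below node A the resistance is R2 + (R3‖R_L) = 4632 Ω, so V_A = 14.5 × 4632/4782 = 14.05 V.
Then V_B = V_A × (R3‖R_L)/(R2 + R3‖R_L) = 14.05 × 4267/4632 = 12.9 V.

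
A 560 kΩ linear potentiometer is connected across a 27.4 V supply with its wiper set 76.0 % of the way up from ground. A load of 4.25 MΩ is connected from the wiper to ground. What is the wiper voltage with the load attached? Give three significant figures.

The wiper splits the pot into (1−α)R = 134.4 kΩ above and αR = 425.6 kΩ below.
Lower section ‖ load = 386.9 kΩ.
V_wiper = 27.4 × 386.9/(134.4 + 386.9) = 20.3 V.

V ≈ 20.3 V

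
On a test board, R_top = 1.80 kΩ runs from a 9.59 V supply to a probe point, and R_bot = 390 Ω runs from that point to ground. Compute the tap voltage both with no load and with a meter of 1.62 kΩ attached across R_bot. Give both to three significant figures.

Open-circuit: V = 9.59 × 390/(1800 + 390) = 1.71 V.
With the load, R_bot becomes R_bot‖R_L = 314.3 Ω, so V = 9.59 × 314.3/2114 = 1.43 V.

Unloaded: 1.71 V; loaded: 1.43 V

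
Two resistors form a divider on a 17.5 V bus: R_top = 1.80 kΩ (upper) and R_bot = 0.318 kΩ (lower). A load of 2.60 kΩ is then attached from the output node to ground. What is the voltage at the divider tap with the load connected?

V_out ≈ 2.38 V

The load sits in parallel with R_bot: R_bot‖R_L = (318 × 2600) / (318 + 2600) = 283.3 Ω.
V_out = 17.5 × 283.3 / (1800 + 283.3) = 17.5 × 283.3/2083 = 2.38 V.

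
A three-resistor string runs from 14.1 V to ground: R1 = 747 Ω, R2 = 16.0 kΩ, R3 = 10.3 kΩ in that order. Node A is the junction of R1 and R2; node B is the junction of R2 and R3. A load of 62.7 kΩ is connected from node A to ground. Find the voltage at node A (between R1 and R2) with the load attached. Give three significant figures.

V ≈ 13.6 V

Below node A the series string R2+R3 = 26300 Ω sits in parallel with the 62700 Ω load: 18530 Ω.
V_A = 14.1 × 18530/(747 + 18530) = 13.6 V.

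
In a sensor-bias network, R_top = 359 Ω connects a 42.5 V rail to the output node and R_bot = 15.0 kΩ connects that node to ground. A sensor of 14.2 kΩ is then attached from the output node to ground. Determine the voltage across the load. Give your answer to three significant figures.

The load sits in parallel with R_bot: R_bot‖R_L = (15000 × 14200) / (15000 + 14200) = 7295 Ω.
V_out = 42.5 × 7295 / (359 + 7295) = 42.5 × 7295/7654 = 40.5 V.

V_out ≈ 40.5 V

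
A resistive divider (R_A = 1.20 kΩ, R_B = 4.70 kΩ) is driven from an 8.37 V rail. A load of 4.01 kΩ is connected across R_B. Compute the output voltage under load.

The load sits in parallel with R_B: R_B‖R_L = (4.70 × 4.01) / (4.70 + 4.01) = 2.164 kΩ.
V_out = 8.37 × 2.164 / (1.20 + 2.164) = 8.37 × 2.164/3.364 = 5.38 V.
(Unloaded it would have been 6.67 V.)

V_out ≈ 5.38 V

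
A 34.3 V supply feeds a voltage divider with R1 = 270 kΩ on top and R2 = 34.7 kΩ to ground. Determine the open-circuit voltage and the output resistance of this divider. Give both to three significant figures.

V_th is the open-circuit tap voltage: 34.3 × 34.7/(270 + 34.7) = 3.91 V.
With the supply zeroed, R1 and R2 appear in parallel from the tap: R_th = R1‖R2 = (270 × 34.7)/304.7 = 30.7 kΩ.

V_th = 3.91 V, R_th = 30.7 kΩ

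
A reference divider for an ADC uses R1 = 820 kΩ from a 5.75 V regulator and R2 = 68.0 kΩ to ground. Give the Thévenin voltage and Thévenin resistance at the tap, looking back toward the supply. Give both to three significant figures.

V_th = 0.440 V, R_th = 62.8 kΩ

V_th is the open-circuit tap voltage: 5.75 × 68.0/(820 + 68.0) = 0.440 V.
With the supply zeroed, R1 and R2 appear in parallel from the tap: R_th = R1‖R2 = (820 × 68.0)/888.0 = 62.8 kΩ.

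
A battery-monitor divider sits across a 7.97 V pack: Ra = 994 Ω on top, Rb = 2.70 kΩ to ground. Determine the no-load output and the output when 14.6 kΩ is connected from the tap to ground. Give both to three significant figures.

Unloaded: 5.83 V; loaded: 5.55 V

Open-circuit: V = 7.97 × 2700/(994 + 2700) = 5.83 V.
With the load, Rb becomes Rb‖R_L = 2279 Ω, so V = 7.97 × 2279/3273 = 5.55 V.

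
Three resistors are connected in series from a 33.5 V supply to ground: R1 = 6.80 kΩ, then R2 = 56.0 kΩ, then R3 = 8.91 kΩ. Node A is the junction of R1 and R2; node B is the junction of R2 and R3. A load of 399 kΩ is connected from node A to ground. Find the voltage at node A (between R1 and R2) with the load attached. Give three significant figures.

Below node A the series string R2+R3 = 64.91 kΩ sits in parallel with the 399 kΩ load: 55.83 kΩ.
V_A = 33.5 × 55.83/(6.80 + 55.83) = 29.9 V.

V ≈ 29.9 V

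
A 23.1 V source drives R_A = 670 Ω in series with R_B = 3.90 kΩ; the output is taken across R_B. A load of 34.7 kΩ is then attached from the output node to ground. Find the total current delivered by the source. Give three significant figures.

R_B‖R_L = 3506 Ω, so the source sees R_A + R_B‖R_L = 4176 Ω.
I = 23.1 V / 4176 Ω = 5.53 mA.

I ≈ 5.53 mA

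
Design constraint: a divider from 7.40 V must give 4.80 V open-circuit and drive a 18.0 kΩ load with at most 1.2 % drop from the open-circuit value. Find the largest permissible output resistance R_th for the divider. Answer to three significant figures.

R_th ≤ 219 Ω

Loading drop = R_th/(R_th + R_L) ≤ 0.0120, so R_th ≤ R_L · ε/(1−ε) = 18.0 kΩ × 0.0120/0.9880 = 219 Ω.
(Any R1, R2 with R2/(R1+R2) = 0.649 and R1‖R2 ≤ 219 Ω will meet the spec.)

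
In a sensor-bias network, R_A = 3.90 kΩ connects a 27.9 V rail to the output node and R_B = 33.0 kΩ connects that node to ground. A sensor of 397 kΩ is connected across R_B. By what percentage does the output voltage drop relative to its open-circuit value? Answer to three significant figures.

0.871 %

The divider's output (Thévenin) resistance is R_A‖R_B = 3.488 kΩ.
Fractional drop under load = R_th/(R_th + R_L) = 3.488 / (3.488 + 397) = 0.008709.
So the output falls by 0.871 %.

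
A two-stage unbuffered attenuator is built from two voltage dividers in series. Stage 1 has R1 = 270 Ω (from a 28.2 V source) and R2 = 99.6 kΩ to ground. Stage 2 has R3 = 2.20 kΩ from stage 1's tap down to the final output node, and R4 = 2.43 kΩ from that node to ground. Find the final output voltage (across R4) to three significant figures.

V_out ≈ 13.9 V

Stage 2 presents R3+R4 = 4630 Ω as a load on stage 1's tap.
Stage 1's lower leg becomes R2‖(R3+R4) = 4424 Ω, so V_mid = 28.2 × 4424/4694 = 26.58 V.
Stage 2 is itself unloaded: V_out = V_mid × R4/(R3+R4) = 26.58 × 2430/4630 = 13.9 V.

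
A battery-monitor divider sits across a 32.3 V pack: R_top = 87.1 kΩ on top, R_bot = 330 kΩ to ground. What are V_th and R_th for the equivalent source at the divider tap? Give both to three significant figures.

V_th is the open-circuit tap voltage: 32.3 × 330/(87.1 + 330) = 25.6 V.
With the supply zeroed, R_top and R_bot appear in parallel from the tap: R_th = R_top‖R_bot = (87.1 × 330)/417.1 = 68.9 kΩ.

V_th = 25.6 V, R_th = 68.9 kΩ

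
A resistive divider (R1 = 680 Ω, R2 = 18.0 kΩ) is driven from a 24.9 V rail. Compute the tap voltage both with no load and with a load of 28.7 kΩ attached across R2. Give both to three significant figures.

Open-circuit: V = 24.9 × 18000/(680 + 18000) = 24.0 V.
With the load, R2 becomes R2‖R_L = 11060 Ω, so V = 24.9 × 11060/11740 = 23.5 V.

Unloaded: 24.0 V; loaded: 23.5 V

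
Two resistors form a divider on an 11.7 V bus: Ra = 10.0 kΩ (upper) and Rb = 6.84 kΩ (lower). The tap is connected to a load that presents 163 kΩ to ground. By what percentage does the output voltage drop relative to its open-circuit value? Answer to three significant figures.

2.43 %

The divider's output (Thévenin) resistance is Ra‖Rb = 4.062 kΩ.
Fractional drop under load = R_th/(R_th + R_L) = 4.062 / (4.062 + 163) = 0.02431.
So the output falls by 2.43 %.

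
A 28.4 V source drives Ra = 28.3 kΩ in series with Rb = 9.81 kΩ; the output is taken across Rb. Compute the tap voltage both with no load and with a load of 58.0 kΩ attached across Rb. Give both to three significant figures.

Unloaded: 7.31 V; loaded: 6.49 V

Open-circuit: V = 28.4 × 9.81/(28.3 + 9.81) = 7.31 V.
With the load, Rb becomes Rb‖R_L = 8.391 kΩ, so V = 28.4 × 8.391/36.69 = 6.49 V.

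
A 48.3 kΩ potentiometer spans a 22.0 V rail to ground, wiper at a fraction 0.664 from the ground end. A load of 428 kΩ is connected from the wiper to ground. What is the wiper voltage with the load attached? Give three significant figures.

V ≈ 14.2 V

The wiper splits the pot into (1−α)R = 16.23 kΩ above and αR = 32.07 kΩ below.
Lower section ‖ load = 29.84 kΩ.
V_wiper = 22.0 × 29.84/(16.23 + 29.84) = 14.2 V.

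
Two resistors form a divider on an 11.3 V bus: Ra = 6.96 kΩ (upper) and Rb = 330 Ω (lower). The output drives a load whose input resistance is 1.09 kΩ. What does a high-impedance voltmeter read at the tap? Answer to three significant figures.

V_out ≈ 0.397 V

The load sits in parallel with Rb: Rb‖R_L = (330 × 1090) / (330 + 1090) = 253.3 Ω.
V_out = 11.3 × 253.3 / (6960 + 253.3) = 11.3 × 253.3/7213 = 0.397 V.
(Unloaded it would have been 0.512 V.)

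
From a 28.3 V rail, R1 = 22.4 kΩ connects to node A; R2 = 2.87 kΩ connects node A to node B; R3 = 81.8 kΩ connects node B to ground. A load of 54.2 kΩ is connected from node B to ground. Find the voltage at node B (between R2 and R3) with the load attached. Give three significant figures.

V ≈ 15.9 V

At node B, R3 is in parallel with the load: R3‖R_L = 32.60 kΩ.
Below node A the resistance is R2 + (R3‖R_L) = 35.47 kΩ, so V_A = 28.3 × 35.47/57.87 = 17.35 V.
Then V_B = V_A × (R3‖R_L)/(R2 + R3‖R_L) = 17.35 × 32.60/35.47 = 15.9 V.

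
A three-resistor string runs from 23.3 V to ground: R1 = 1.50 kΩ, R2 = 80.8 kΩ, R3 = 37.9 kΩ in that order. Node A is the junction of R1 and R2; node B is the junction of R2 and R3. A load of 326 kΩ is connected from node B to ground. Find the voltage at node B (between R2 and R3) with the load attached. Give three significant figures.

V ≈ 6.80 V

At node B, R3 is in parallel with the load: R3‖R_L = 33.95 kΩ.
Below node A the resistance is R2 + (R3‖R_L) = 114.8 kΩ, so V_A = 23.3 × 114.8/116.3 = 23.00 V.
Then V_B = V_A × (R3‖R_L)/(R2 + R3‖R_L) = 23.00 × 33.95/114.8 = 6.80 V.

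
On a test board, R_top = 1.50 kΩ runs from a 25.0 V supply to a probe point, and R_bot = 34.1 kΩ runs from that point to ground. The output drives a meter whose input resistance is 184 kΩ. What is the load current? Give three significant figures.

R_bot‖R_L = 28.77 kΩ; V_out = 25.0 × 28.77/30.27 = 23.76 V.
I_L = V_out / R_L = 23.76 / 184 kΩ = 0.129 mA.

I_L ≈ 0.129 mA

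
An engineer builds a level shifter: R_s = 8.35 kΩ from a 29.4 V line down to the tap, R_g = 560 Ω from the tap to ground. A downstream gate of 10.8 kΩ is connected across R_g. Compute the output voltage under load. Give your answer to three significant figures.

V_out ≈ 1.76 V

The load sits in parallel with R_g: R_g‖R_L = (560 × 10800) / (560 + 10800) = 532.4 Ω.
V_out = 29.4 × 532.4 / (8350 + 532.4) = 29.4 × 532.4/8882 = 1.76 V.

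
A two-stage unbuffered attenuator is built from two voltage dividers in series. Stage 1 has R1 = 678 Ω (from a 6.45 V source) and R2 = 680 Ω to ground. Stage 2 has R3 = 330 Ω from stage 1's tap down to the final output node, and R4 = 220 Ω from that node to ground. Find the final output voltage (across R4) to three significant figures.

V_out ≈ 0.799 V

Stage 2 presents R3+R4 = 550.0 Ω as a load on stage 1's tap.
Stage 1's lower leg becomes R2‖(R3+R4) = 304.1 Ω, so V_mid = 6.45 × 304.1/982.1 = 1.997 V.
Stage 2 is itself unloaded: V_out = V_mid × R4/(R3+R4) = 1.997 × 220/550.0 = 0.799 V.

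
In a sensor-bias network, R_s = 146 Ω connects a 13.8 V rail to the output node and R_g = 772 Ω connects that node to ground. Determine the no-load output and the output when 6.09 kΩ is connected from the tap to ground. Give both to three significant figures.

Unloaded: 11.6 V; loaded: 11.4 V

Open-circuit: V = 13.8 × 772/(146 + 772) = 11.6 V.
With the load, R_g becomes R_g‖R_L = 685.1 Ω, so V = 13.8 × 685.1/831.1 = 11.4 V.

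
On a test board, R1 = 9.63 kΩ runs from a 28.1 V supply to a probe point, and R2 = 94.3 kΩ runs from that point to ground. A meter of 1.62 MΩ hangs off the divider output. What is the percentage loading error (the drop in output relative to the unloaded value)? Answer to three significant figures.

The divider's output (Thévenin) resistance is R1‖R2 = 8.738 kΩ.
Fractional drop under load = R_th/(R_th + R_L) = 8.738 / (8.738 + 1620) = 0.005365.
So the output falls by 0.536 %.

0.536 %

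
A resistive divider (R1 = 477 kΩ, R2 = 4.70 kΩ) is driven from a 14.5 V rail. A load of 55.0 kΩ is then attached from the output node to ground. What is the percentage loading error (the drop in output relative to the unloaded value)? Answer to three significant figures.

7.80 %

The divider's output (Thévenin) resistance is R1‖R2 = 4.654 kΩ.
Fractional drop under load = R_th/(R_th + R_L) = 4.654 / (4.654 + 55.0) = 0.07802.
So the output falls by 7.80 %.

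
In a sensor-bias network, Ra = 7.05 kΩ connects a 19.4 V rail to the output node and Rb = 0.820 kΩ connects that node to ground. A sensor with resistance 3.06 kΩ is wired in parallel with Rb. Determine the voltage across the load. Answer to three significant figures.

V_out ≈ 1.63 V

The load sits in parallel with Rb: Rb‖R_L = (820 × 3060) / (820 + 3060) = 646.7 Ω.
V_out = 19.4 × 646.7 / (7050 + 646.7) = 19.4 × 646.7/7697 = 1.63 V.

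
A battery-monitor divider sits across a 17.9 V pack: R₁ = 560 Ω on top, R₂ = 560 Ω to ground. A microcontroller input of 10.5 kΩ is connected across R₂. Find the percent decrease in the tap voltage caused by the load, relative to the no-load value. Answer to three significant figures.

The divider's output (Thévenin) resistance is R₁‖R₂ = 280.0 Ω.
Fractional drop under load = R_th/(R_th + R_L) = 280.0 / (280.0 + 10500) = 0.02597.
So the output falls by 2.60 %.

2.60 %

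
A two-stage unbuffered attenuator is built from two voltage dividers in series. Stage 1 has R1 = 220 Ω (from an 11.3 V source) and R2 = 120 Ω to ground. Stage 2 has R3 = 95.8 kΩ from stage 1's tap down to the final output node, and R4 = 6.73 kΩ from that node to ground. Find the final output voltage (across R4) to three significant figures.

V_out ≈ 0.262 V

Stage 2 presents R3+R4 = 102500 Ω as a load on stage 1's tap.
Stage 1's lower leg becomes R2‖(R3+R4) = 119.9 Ω, so V_mid = 11.3 × 119.9/339.9 = 3.985 V.
Stage 2 is itself unloaded: V_out = V_mid × R4/(R3+R4) = 3.985 × 6730/102500 = 0.262 V.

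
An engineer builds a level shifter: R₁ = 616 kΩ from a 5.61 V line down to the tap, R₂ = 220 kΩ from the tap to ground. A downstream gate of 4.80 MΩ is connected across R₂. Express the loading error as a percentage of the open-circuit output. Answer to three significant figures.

The divider's output (Thévenin) resistance is R₁‖R₂ = 162.1 kΩ.
Fractional drop under load = R_th/(R_th + R_L) = 162.1 / (162.1 + 4800) = 0.03267.
So the output falls by 3.27 %.

3.27 %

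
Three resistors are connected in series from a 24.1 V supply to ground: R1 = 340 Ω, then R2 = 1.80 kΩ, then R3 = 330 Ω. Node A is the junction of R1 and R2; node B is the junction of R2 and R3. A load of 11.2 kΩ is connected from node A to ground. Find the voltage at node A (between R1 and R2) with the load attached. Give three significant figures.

Below node A the series string R2+R3 = 2130 Ω sits in parallel with the 11200 Ω load: 1790 Ω.
V_A = 24.1 × 1790/(340 + 1790) = 20.3 V.

V ≈ 20.3 V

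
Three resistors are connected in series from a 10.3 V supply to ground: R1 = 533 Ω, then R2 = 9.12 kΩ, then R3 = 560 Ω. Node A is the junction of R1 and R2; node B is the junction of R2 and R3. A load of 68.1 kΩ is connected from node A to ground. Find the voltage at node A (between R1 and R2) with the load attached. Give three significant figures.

Below node A the series string R2+R3 = 9680 Ω sits in parallel with the 68100 Ω load: 8475 Ω.
V_A = 10.3 × 8475/(533 + 8475) = 9.69 V.

V ≈ 9.69 V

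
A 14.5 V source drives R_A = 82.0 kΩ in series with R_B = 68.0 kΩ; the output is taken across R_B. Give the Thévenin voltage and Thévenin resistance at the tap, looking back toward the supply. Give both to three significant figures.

V_th = 6.57 V, R_th = 37.2 kΩ

V_th is the open-circuit tap voltage: 14.5 × 68.0/(82.0 + 68.0) = 6.57 V.
With the supply zeroed, R_A and R_B appear in parallel from the tap: R_th = R_A‖R_B = (82.0 × 68.0)/150.0 = 37.2 kΩ.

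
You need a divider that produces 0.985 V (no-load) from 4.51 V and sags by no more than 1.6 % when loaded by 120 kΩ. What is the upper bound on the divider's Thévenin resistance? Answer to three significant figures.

Loading drop = R_th/(R_th + R_L) ≤ 0.0160, so R_th ≤ R_L · ε/(1−ε) = 120 kΩ × 0.0160/0.9840 = 1.95 kΩ.
(Any R1, R2 with R2/(R1+R2) = 0.218 and R1‖R2 ≤ 1.95 kΩ will meet the spec.)

R_th ≤ 1.95 kΩ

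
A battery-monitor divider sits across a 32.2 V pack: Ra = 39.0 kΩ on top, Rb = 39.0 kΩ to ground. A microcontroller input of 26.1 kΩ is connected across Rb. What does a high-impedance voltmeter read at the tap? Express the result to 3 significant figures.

The load sits in parallel with Rb: Rb‖R_L = (39.0 × 26.1) / (39.0 + 26.1) = 15.64 kΩ.
V_out = 32.2 × 15.64 / (39.0 + 15.64) = 32.2 × 15.64/54.64 = 9.22 V.

V_out ≈ 9.22 V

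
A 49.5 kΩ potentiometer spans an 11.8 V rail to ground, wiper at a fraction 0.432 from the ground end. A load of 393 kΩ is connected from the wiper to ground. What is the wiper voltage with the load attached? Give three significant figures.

V ≈ 4.94 V

The wiper splits the pot into (1−α)R = 28.12 kΩ above and αR = 21.38 kΩ below.
Lower section ‖ load = 20.28 kΩ.
V_wiper = 11.8 × 20.28/(28.12 + 20.28) = 4.94 V.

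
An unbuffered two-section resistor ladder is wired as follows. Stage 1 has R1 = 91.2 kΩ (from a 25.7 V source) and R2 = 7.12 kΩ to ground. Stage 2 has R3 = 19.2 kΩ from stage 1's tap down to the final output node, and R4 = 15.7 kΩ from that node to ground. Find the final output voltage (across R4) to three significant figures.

Stage 2 presents R3+R4 = 34.90 kΩ as a load on stage 1's tap.
Stage 1's lower leg becomes R2‖(R3+R4) = 5.914 kΩ, so V_mid = 25.7 × 5.914/97.11 = 1.565 V.
Stage 2 is itself unloaded: V_out = V_mid × R4/(R3+R4) = 1.565 × 15.7/34.90 = 0.704 V.

V_out ≈ 0.704 V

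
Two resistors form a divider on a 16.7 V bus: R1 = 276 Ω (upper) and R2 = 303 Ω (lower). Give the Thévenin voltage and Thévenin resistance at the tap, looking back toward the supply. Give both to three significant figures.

V_th = 8.74 V, R_th = 144 Ω

V_th is the open-circuit tap voltage: 16.7 × 303/(276 + 303) = 8.74 V.
With the supply zeroed, R1 and R2 appear in parallel from the tap: R_th = R1‖R2 = (276 × 303)/579.0 = 144 Ω.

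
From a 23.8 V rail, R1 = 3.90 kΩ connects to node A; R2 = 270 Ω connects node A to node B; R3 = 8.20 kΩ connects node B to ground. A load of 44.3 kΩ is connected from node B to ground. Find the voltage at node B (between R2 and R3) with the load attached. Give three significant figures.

V ≈ 14.9 V

At node B, R3 is in parallel with the load: R3‖R_L = 6919 Ω.
Below node A the resistance is R2 + (R3‖R_L) = 7189 Ω, so V_A = 23.8 × 7189/11090 = 15.43 V.
Then V_B = V_A × (R3‖R_L)/(R2 + R3‖R_L) = 15.43 × 6919/7189 = 14.9 V.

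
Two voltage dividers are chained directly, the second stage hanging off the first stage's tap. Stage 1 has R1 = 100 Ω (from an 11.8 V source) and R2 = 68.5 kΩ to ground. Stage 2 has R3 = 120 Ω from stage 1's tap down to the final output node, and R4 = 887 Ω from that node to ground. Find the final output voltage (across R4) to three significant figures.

Stage 2 presents R3+R4 = 1007 Ω as a load on stage 1's tap.
Stage 1's lower leg becomes R2‖(R3+R4) = 992.4 Ω, so V_mid = 11.8 × 992.4/1092 = 10.72 V.
Stage 2 is itself unloaded: V_out = V_mid × R4/(R3+R4) = 10.72 × 887/1007 = 9.44 V.

V_out ≈ 9.44 V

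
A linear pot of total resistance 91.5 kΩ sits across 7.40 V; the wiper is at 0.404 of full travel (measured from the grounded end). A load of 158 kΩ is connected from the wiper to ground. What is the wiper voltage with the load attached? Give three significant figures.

The wiper splits the pot into (1−α)R = 54.53 kΩ above and αR = 36.97 kΩ below.
Lower section ‖ load = 29.96 kΩ.
V_wiper = 7.40 × 29.96/(54.53 + 29.96) = 2.62 V.

V ≈ 2.62 V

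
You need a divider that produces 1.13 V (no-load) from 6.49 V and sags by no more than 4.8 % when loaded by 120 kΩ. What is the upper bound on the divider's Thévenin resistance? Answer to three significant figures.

R_th ≤ 6.05 kΩ

Loading drop = R_th/(R_th + R_L) ≤ 0.0480, so R_th ≤ R_L · ε/(1−ε) = 120 kΩ × 0.0480/0.9520 = 6.05 kΩ.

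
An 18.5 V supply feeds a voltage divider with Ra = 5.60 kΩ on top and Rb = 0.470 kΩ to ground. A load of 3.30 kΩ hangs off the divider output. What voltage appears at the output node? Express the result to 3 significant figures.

V_out ≈ 1.27 V

The load sits in parallel with Rb: Rb‖R_L = (470 × 3300) / (470 + 3300) = 411.4 Ω.
V_out = 18.5 × 411.4 / (5600 + 411.4) = 18.5 × 411.4/6011 = 1.27 V.
(Unloaded it would have been 1.43 V.)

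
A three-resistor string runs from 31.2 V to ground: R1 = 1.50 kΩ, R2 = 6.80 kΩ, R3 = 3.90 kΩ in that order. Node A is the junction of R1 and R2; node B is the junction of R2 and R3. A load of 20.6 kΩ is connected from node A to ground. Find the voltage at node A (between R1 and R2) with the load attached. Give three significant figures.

V ≈ 25.7 V

Below node A the series string R2+R3 = 10.70 kΩ sits in parallel with the 20.6 kΩ load: 7.042 kΩ.
V_A = 31.2 × 7.042/(1.50 + 7.042) = 25.7 V.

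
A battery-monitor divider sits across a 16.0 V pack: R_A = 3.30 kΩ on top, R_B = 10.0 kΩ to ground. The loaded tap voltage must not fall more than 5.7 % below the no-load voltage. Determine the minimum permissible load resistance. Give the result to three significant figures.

R_L(min) ≈ 41.0 kΩ

Output resistance R_th = R_A‖R_B = (3.30 × 10.0)/13.30 = 2.481 kΩ.
The fractional drop is R_th/(R_th + R_L); requiring this ≤ 0.0570 gives R_L ≥ R_th(1/0.0570 − 1) = 2.481 × 16.54 = 41.0 kΩ.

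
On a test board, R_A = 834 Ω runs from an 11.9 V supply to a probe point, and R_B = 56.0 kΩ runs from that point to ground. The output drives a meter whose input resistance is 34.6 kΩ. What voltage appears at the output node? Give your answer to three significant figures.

V_out ≈ 11.5 V

The load sits in parallel with R_B: R_B‖R_L = (56000 × 34600) / (56000 + 34600) = 21390 Ω.
V_out = 11.9 × 21390 / (834 + 21390) = 11.9 × 21390/22220 = 11.5 V.
(Unloaded it would have been 11.7 V.)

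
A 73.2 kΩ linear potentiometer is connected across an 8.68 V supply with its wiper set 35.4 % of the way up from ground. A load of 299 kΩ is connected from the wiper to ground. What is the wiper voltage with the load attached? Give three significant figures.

The wiper splits the pot into (1−α)R = 47.29 kΩ above and αR = 25.91 kΩ below.
Lower section ‖ load = 23.85 kΩ.
V_wiper = 8.68 × 23.85/(47.29 + 23.85) = 2.91 V.

V ≈ 2.91 V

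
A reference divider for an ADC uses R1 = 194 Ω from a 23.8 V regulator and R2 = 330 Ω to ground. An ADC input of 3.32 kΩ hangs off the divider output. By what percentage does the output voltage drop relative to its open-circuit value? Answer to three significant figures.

3.55 %

The divider's output (Thévenin) resistance is R1‖R2 = 122.2 Ω.
Fractional drop under load = R_th/(R_th + R_L) = 122.2 / (122.2 + 3320) = 0.03549.
So the output falls by 3.55 %.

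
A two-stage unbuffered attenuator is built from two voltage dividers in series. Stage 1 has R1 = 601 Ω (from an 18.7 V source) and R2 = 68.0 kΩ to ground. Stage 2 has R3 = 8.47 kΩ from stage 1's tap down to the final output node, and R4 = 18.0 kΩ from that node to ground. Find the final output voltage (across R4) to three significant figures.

Stage 2 presents R3+R4 = 26470 Ω as a load on stage 1's tap.
Stage 1's lower leg becomes R2‖(R3+R4) = 19050 Ω, so V_mid = 18.7 × 19050/19650 = 18.13 V.
Stage 2 is itself unloaded: V_out = V_mid × R4/(R3+R4) = 18.13 × 18000/26470 = 12.3 V.

V_out ≈ 12.3 V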